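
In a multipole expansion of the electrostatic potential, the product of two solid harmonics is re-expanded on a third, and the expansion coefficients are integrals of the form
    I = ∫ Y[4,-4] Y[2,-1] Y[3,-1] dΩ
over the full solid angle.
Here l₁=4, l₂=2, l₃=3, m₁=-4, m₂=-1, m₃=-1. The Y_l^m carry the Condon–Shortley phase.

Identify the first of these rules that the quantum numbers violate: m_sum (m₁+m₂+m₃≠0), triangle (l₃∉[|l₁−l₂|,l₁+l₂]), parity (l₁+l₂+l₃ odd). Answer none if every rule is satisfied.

m_sum

Σmᵢ = -6  ✗
l₃∈[|l₁−l₂|,l₁+l₂]=[2,6], have l₃=3
Σlᵢ = 9 ⇒ odd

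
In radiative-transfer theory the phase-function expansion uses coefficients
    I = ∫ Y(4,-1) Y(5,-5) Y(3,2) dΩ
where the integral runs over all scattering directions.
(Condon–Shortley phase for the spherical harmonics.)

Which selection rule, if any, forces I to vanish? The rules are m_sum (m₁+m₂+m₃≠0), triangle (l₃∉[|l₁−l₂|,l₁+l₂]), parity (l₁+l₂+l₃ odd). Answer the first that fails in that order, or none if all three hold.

m_sum

m₁+m₂+m₃ = -1 − 5 + 2 = -4  ✗
triangle: |4−5|=1 ≤ l₃=3 ≤ 4+5=9
parity: l₁+l₂+l₃ = 12 is even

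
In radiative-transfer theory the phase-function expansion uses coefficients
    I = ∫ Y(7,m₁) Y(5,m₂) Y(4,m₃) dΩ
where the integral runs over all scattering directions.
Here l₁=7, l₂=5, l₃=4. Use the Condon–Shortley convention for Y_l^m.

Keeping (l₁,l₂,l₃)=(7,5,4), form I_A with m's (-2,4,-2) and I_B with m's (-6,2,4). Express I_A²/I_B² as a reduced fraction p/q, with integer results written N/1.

2187/4004

Shared (l₁,l₂,l₃)=(7,5,4): N and (l;000)² cancel in I_A²/I_B².
A: Δ = 8!·6!·2!/17! = 1/6126120; Racah Σ t=7..8: t=7:−1/483840 t=8:+1/4838400 = -1/537600; ⇒ 3j(7 5 4; -2 4 -2)² = 2187/170170, sgn -1
B: Δ = 8!·6!·2!/17! = 1/6126120; Racah Σ t=7..7: t=7:−1/7257600 = -1/7257600; ⇒ 3j(7 5 4; -6 2 4)² = 2/85, sgn -1
I_A²/I_B² = (2187/170170)/(2/85) = 2187/4004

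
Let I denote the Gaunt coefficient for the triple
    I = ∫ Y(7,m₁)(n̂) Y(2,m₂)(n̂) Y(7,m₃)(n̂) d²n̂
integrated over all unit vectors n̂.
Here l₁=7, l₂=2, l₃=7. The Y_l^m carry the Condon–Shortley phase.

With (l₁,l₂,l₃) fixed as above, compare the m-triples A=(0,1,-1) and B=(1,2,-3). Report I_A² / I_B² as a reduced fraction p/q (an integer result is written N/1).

14/675

l's match ⇒ only the (l;m) 3-j factors differ between A and B.
A: triangle coeff Δ(7,2,7) = 1/185640; Σ_t [1,2]: t=1:−1/1036800 t=2:+1/1209600 = -1/7257600; (3j)²=1/2210 [(7 2 7; 0 1 -1)], sign=-1
B: triangle coeff Δ(7,2,7) = 1/185640; Σ_t [2,2]: t=2:+1/3870720 = 1/3870720; (3j)²=135/6188 [(7 2 7; 1 2 -3)], sign=+1
I_A²/I_B² = (1/2210)/(135/6188) = 14/675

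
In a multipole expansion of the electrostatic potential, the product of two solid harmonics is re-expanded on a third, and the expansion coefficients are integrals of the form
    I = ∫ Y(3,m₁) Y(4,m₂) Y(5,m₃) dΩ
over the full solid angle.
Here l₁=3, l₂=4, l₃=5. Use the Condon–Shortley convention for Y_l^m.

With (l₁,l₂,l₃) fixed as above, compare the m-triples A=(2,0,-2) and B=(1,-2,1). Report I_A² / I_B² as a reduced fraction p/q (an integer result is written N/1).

700/1849

l's match ⇒ only the (l;m) 3-j factors differ between A and B.
A: triangle coeff Δ(3,4,5) = 1/180180; Σ_t [0,1]: t=0:+1/576 t=1:−1/864 = 1/1728; (3j)²=5/1287 [(3 4 5; 2 0 -2)], sign=-1
B: triangle coeff Δ(3,4,5) = 1/180180; Σ_t [0,2]: t=0:+1/384 t=1:−1/720 t=2:+1/34560 = 43/34560; (3j)²=1849/180180 [(3 4 5; 1 -2 1)], sign=+1
I_A²/I_B² = (5/1287)/(1849/180180) = 700/1849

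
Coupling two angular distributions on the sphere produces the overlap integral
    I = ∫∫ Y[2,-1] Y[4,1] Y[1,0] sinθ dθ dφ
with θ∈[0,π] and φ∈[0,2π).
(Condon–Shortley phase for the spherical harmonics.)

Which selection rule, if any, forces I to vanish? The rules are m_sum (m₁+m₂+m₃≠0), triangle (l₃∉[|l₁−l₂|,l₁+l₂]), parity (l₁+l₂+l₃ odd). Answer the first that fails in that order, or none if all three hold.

triangle

Σmᵢ = 0  ✓
l₃∈[|l₁−l₂|,l₁+l₂]=[2,6], have l₃=1  ✗
Σlᵢ = 7 ⇒ odd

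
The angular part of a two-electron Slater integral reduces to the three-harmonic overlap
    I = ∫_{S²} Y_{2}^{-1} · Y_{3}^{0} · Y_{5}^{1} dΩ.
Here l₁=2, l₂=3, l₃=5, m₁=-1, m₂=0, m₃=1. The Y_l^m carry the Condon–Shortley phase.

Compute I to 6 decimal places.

m-sum 0 ✓  L=10 even ✓  1≤5≤5 ✓
Π(2lᵢ+1) = 5×7×11 = 385
triangle coeff Δ(2,3,5) = 1/2310
Σ_t [0,0]: t=0:+1/144 = 1/144
(3j)²=10/231 [(2 3 5; 0 0 0)], sign=-1
Σ_t [0,0]: t=0:+1/216 = 1/216
(3j)²=8/231 [(2 3 5; -1 0 1)], sign=+1
⇒ 4πI² = 400/693
I = (-1)√(400/693/(4π)) = -0.21431790

-0.214318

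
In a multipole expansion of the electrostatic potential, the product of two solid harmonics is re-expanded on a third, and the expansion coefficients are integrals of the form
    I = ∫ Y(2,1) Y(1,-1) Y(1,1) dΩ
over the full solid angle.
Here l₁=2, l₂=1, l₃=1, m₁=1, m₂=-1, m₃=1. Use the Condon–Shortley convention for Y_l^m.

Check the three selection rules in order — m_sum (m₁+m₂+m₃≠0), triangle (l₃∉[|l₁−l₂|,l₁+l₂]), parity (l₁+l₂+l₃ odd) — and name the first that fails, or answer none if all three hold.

m_sum

m₁+m₂+m₃ = 1 − 1 + 1 = 1  ✗
triangle: |2−1|=1 ≤ l₃=1 ≤ 2+1=3
parity: l₁+l₂+l₃ = 4 is even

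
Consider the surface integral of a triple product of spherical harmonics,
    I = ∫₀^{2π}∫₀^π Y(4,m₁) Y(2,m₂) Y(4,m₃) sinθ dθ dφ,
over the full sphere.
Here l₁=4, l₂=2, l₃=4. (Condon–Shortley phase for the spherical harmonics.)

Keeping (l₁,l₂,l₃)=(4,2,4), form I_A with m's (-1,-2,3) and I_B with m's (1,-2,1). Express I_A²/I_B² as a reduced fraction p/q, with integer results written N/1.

63/100

l's match ⇒ only the (l;m) 3-j factors differ between A and B.
A: triangle coeff Δ(4,2,4) = 1/13860; Σ_t [0,0]: t=0:+1/480 = 1/480; (3j)²=3/110 [(4 2 4; -1 -2 3)], sign=-1
B: triangle coeff Δ(4,2,4) = 1/13860; Σ_t [0,0]: t=0:+1/144 = 1/144; (3j)²=10/231 [(4 2 4; 1 -2 1)], sign=-1
I_A²/I_B² = (3/110)/(10/231) = 63/100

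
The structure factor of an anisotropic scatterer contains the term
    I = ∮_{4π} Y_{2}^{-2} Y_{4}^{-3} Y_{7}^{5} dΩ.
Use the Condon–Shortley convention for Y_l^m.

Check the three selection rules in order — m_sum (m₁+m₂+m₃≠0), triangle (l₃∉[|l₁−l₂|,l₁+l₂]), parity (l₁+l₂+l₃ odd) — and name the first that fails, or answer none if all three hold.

triangle

azimuthal sum: -2 − 3 + 5 = 0  ✓
2 ≤ 7 ≤ 6 (triangle on l)  ✗
L = 2 + 4 + 7 = 13 (odd)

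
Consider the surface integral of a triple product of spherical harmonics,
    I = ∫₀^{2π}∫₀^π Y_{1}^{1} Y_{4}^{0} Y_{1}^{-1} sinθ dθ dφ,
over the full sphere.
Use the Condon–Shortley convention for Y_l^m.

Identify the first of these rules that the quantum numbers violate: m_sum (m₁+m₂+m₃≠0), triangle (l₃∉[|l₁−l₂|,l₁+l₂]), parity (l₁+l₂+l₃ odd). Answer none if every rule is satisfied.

Σmᵢ = 0  ✓
l₃∈[|l₁−l₂|,l₁+l₂]=[3,5], have l₃=1  ✗
Σlᵢ = 6 ⇒ even

triangle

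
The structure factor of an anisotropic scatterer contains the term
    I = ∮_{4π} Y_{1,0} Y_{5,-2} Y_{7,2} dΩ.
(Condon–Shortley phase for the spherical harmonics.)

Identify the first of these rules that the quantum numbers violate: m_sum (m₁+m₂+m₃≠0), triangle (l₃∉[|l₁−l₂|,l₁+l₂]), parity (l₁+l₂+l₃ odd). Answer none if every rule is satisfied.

azimuthal sum: 0 − 2 + 2 = 0  ✓
4 ≤ 7 ≤ 6 (triangle on l)  ✗
L = 1 + 5 + 7 = 13 (odd)

triangle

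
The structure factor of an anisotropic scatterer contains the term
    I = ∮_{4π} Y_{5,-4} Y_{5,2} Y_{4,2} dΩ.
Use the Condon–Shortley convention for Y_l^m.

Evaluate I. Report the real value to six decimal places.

0.118854

m-sum 0 ✓  L=14 even ✓  0≤4≤10 ✓
Π(2lᵢ+1) = 11×11×9 = 1089
triangle coeff Δ(5,5,4) = 1/3153150
Σ_t [1,5]: t=1:−1/69120 t=2:+1/1728 t=3:−1/576 t=4:+1/1728 t=5:−1/69120 = -7/11520
(3j)²=2/143 [(5 5 4; 0 0 0)], sign=-1
Σ_t [5,6]: t=5:−1/11520 t=6:+1/25920 = -1/20736
(3j)²=5/429 [(5 5 4; -4 2 2)], sign=-1
⇒ 4πI² = 30/169
I = (+1)√(30/169/(4π)) = 0.11885360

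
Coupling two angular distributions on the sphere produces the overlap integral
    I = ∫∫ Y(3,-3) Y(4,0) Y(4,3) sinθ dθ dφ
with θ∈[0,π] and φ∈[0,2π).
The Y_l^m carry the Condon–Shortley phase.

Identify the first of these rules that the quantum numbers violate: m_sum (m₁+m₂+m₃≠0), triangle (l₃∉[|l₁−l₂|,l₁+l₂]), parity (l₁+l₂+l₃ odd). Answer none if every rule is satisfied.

Σmᵢ = 0  ✓
l₃∈[|l₁−l₂|,l₁+l₂]=[1,7], have l₃=4  ✓
Σlᵢ = 11 ⇒ odd  ✗

parity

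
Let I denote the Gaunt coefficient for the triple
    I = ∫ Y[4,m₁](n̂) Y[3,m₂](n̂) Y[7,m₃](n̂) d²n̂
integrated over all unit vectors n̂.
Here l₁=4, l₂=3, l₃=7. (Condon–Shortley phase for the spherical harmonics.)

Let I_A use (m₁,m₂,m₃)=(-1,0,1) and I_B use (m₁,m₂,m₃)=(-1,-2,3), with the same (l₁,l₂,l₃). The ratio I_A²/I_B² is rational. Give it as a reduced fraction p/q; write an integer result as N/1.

l's match ⇒ only the (l;m) 3-j factors differ between A and B.
A: triangle coeff Δ(4,3,7) = 1/45045; Σ_t [0,0]: t=0:+1/25920 = 1/25920; (3j)²=32/1287 [(4 3 7; -1 0 1)], sign=+1
B: triangle coeff Δ(4,3,7) = 1/45045; Σ_t [0,0]: t=0:+1/86400 = 1/86400; (3j)²=16/715 [(4 3 7; -1 -2 3)], sign=+1
I_A²/I_B² = (32/1287)/(16/715) = 10/9

10/9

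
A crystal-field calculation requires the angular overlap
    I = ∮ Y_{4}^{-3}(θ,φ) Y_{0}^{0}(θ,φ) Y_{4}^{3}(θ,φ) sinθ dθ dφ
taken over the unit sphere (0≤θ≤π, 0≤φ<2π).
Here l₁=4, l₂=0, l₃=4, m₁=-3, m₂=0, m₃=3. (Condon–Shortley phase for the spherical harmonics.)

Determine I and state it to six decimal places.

Checks pass: Σm=0; 8 even; l₃=4∈[4,4].
(2·4+1)(2·0+1)(2·4+1) = 81
Δ: 0! 8! 0! / 9! → 1/9
sum: t=0:+1/576 = 1/576
3j²(4 0 4; 0 0 0) = Δ·Π!·Σ² = 1/9  (sign +1)
sum: t=0:+1/5040 = 1/5040
3j²(4 0 4; -3 0 3) = Δ·Π!·Σ² = 1/9  (sign -1)
combine: 4πI² = 81·1/9·1/9 = 1/1
take √, sign -1: I = -0.28209479

-0.282095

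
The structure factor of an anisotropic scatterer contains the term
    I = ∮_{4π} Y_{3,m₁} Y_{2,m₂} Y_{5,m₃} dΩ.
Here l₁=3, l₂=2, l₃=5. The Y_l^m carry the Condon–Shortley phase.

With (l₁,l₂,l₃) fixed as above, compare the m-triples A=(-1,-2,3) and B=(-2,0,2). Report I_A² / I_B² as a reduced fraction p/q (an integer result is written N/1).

10/9

l's match ⇒ only the (l;m) 3-j factors differ between A and B.
A: triangle coeff Δ(3,2,5) = 1/2310; Σ_t [0,0]: t=0:+1/1152 = 1/1152; (3j)²=1/33 [(3 2 5; -1 -2 3)], sign=+1
B: triangle coeff Δ(3,2,5) = 1/2310; Σ_t [0,0]: t=0:+1/480 = 1/480; (3j)²=3/110 [(3 2 5; -2 0 2)], sign=-1
I_A²/I_B² = (1/33)/(3/110) = 10/9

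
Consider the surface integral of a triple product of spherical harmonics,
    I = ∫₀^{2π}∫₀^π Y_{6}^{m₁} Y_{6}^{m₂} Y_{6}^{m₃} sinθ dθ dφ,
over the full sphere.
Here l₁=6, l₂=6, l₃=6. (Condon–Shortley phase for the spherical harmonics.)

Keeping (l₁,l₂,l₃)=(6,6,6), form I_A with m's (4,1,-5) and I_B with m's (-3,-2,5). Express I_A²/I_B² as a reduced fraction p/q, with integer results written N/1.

27/4

l's match ⇒ only the (l;m) 3-j factors differ between A and B.
A: triangle coeff Δ(6,6,6) = 1/325909584; Σ_t [1,2]: t=1:−1/10368000 t=2:+1/4147200 = 1/6912000; (3j)²=189/16796 [(6 6 6; 4 1 -5)], sign=-1
B: triangle coeff Δ(6,6,6) = 1/325909584; Σ_t [3,4]: t=3:−1/3110400 t=4:+1/4147200 = -1/12441600; (3j)²=7/4199 [(6 6 6; -3 -2 5)], sign=+1
I_A²/I_B² = (189/16796)/(7/4199) = 27/4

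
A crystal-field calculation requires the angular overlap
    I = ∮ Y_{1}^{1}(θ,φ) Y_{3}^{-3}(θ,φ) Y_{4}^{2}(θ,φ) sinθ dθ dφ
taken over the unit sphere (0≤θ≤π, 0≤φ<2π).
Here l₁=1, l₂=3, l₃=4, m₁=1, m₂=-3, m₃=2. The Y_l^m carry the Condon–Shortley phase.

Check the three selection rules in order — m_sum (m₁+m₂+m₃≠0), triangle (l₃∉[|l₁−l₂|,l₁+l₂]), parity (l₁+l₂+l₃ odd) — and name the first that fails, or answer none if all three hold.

none

Σmᵢ = 0  ✓
l₃∈[|l₁−l₂|,l₁+l₂]=[2,4], have l₃=4  ✓
Σlᵢ = 8 ⇒ even  ✓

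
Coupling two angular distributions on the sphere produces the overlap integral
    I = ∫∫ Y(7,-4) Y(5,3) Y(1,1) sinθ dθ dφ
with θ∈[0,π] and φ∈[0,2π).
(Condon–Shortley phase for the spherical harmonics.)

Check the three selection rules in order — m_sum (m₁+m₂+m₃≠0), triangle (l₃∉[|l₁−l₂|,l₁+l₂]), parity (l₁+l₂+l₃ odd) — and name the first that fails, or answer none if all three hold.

azimuthal sum: -4 + 3 + 1 = 0  ✓
2 ≤ 1 ≤ 12 (triangle on l)  ✗
L = 7 + 5 + 1 = 13 (odd)

triangle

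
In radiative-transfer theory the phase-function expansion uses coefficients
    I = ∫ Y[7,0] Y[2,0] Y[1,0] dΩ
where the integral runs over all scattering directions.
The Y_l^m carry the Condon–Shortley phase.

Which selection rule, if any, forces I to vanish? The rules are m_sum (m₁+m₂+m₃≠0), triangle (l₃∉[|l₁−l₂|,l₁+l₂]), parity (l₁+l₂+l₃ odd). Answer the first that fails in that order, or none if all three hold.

m₁+m₂+m₃ = 0 + 0 + 0 = 0  ✓
triangle: |7−2|=5 ≤ l₃=1 ≤ 7+2=9  ✗
parity: l₁+l₂+l₃ = 10 is even

triangle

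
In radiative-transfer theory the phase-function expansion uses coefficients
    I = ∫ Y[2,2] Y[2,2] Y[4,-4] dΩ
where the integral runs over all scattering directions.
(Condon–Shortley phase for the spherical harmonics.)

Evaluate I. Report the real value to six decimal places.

Rules hold: Σm=0, L=8 even, 0≤4≤4.
N = 5·5·9 = 225
Δ = 0!·4!·4!/9! = 1/630
Racah Σ t=0..0: t=0:+1/16 = 1/16
⇒ 3j(2 2 4; 0 0 0)² = 2/35, sgn +1
Racah Σ t=0..0: t=0:+1/576 = 1/576
⇒ 3j(2 2 4; 2 2 -4)² = 1/9, sgn +1
4πI² = N·(3j₀)²·(3jₘ)² = 10/7
I = +1·√(1.42857/4π) = 0.33716777

0.337168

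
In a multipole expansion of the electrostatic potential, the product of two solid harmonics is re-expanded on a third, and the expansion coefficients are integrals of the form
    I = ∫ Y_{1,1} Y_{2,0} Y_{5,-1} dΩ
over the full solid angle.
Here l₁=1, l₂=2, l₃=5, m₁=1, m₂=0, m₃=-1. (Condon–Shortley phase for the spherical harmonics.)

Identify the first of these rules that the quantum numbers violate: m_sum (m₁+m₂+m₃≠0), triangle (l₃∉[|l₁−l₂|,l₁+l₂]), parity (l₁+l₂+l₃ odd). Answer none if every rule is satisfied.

triangle

m₁+m₂+m₃ = 1 + 0 − 1 = 0  ✓
triangle: |1−2|=1 ≤ l₃=5 ≤ 1+2=3  ✗
parity: l₁+l₂+l₃ = 8 is even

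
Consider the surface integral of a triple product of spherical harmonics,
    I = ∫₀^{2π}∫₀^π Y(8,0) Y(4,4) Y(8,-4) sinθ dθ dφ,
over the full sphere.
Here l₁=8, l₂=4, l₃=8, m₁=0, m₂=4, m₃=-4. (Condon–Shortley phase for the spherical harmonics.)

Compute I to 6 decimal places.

0.152459

Checks pass: Σm=0; 20 even; l₃=8∈[4,12].
(2·8+1)(2·4+1)(2·8+1) = 2601
Δ: 4! 12! 4! / 21! → 1/185175900
sum: t=0:+1/557383680 t=1:−1/21772800 t=2:+1/8294400 t=3:−1/21772800 t=4:+1/557383680 = 1/30965760
3j²(8 4 8; 0 0 0) = Δ·Π!·Σ² = 36/4199  (sign +1)
sum: t=4:+1/557383680 = 1/557383680
3j²(8 4 8; 0 4 -4) = Δ·Π!·Σ² = 55/4199  (sign +1)
combine: 4πI² = 2601·36/4199·55/4199 = 17820/61009
take √, sign +1: I = 0.15245861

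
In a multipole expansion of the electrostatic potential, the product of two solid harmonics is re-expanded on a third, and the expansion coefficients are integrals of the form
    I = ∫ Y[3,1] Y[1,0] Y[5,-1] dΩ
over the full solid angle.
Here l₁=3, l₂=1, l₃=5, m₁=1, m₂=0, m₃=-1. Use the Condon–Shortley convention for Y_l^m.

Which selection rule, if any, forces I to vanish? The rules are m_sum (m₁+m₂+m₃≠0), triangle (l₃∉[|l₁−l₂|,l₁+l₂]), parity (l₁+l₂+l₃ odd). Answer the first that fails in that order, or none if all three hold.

triangle

azimuthal sum: 1 + 0 − 1 = 0  ✓
2 ≤ 5 ≤ 4 (triangle on l)  ✗
L = 3 + 1 + 5 = 9 (odd)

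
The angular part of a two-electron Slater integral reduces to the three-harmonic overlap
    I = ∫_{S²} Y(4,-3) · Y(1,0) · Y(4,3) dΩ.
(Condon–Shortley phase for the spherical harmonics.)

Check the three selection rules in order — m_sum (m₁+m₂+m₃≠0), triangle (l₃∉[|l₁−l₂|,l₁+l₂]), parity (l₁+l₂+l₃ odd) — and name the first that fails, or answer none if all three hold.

parity

Σmᵢ = 0  ✓
l₃∈[|l₁−l₂|,l₁+l₂]=[3,5], have l₃=4  ✓
Σlᵢ = 9 ⇒ odd  ✗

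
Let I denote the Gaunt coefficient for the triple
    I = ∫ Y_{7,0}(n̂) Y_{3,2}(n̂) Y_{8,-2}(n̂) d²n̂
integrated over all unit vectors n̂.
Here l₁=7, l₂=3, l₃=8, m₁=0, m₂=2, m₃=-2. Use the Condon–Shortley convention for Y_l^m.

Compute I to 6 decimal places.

Rules hold: Σm=0, L=18 even, 4≤8≤10.
N = 15·7·17 = 1785
Δ = 2!·12!·4!/19! = 1/5290740
Racah Σ t=0..2: t=0:+1/7257600 t=1:−1/2073600 t=2:+1/7257600 = -1/4838400
⇒ 3j(7 3 8; 0 0 0)² = 252/20995, sgn -1
Racah Σ t=1..2: t=1:−1/12441600 t=2:+1/7257600 = 1/17418240
⇒ 3j(7 3 8; 0 2 -2)² = 125/25194, sgn +1
4πI² = N·(3j₀)²·(3jₘ)² = 110250/1037153
I = -1·√(0.106301/4π) = -0.09197355

-0.091974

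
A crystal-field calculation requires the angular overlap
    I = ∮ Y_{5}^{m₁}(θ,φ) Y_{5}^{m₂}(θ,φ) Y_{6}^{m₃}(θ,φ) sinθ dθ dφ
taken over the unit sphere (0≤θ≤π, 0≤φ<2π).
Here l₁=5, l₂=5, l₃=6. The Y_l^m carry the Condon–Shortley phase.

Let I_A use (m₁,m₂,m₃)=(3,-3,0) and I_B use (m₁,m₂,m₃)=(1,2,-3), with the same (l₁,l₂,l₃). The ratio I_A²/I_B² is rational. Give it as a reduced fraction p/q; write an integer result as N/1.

Shared (l₁,l₂,l₃)=(5,5,6): N and (l;000)² cancel in I_A²/I_B².
A: Δ = 4!·6!·6!/17! = 1/28588560; Racah Σ t=0..2: t=0:+1/55296 t=1:−1/86400 t=2:+1/2073600 = 29/4147200; ⇒ 3j(5 5 6; 3 -3 0)² = 841/145860, sgn +1
B: Δ = 4!·6!·6!/17! = 1/28588560; Racah Σ t=1..4: t=1:−1/155520 t=2:+1/23040 t=3:−1/34560 t=4:+1/622080 = 1/103680; ⇒ 3j(5 5 6; 1 2 -3)² = 9/2431, sgn -1
I_A²/I_B² = (841/145860)/(9/2431) = 841/540

841/540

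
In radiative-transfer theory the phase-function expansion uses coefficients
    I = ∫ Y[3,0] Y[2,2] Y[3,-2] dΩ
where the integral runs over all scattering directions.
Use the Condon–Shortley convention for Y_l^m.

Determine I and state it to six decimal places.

Checks pass: Σm=0; 8 even; l₃=3∈[1,5].
(2·3+1)(2·2+1)(2·3+1) = 245
Δ: 2! 4! 2! / 9! → 1/3780
sum: t=0:+1/24 t=1:−1/4 t=2:+1/24 = -1/6
3j²(3 2 3; 0 0 0) = Δ·Π!·Σ² = 4/105  (sign +1)
sum: t=2:+1/24 = 1/24
3j²(3 2 3; 0 2 -2) = Δ·Π!·Σ² = 1/21  (sign -1)
combine: 4πI² = 245·4/105·1/21 = 4/9
take √, sign -1: I = -0.18806319

-0.188063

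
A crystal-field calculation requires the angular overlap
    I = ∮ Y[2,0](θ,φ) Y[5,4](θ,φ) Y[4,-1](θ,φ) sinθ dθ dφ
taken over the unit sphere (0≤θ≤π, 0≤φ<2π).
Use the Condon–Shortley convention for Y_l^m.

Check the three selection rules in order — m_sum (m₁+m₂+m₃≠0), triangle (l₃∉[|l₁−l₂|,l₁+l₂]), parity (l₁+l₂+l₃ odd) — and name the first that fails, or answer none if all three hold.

azimuthal sum: 0 + 4 − 1 = 3  ✗
3 ≤ 4 ≤ 7 (triangle on l)
L = 2 + 5 + 4 = 11 (odd)

m_sum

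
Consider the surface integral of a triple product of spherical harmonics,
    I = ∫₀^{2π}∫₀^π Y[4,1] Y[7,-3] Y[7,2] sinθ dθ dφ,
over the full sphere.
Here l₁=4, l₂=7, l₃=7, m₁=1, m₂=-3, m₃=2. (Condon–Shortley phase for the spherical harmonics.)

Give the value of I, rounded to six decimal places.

Rules hold: Σm=0, L=18 even, 3≤7≤11.
N = 9·15·15 = 2025
Δ = 4!·4!·10!/19! = 1/58198140
Racah Σ t=0..4: t=0:+1/17418240 t=1:−1/622080 t=2:+1/230400 t=3:−1/622080 t=4:+1/17418240 = 1/806400
⇒ 3j(4 7 7; 0 0 0)² = 2268/230945, sgn -1
Racah Σ t=0..3: t=0:+1/2488320 t=1:−1/725760 t=2:+1/1935360 t=3:−1/52254720 = -5/10450944
⇒ 3j(4 7 7; 1 -3 2)² = 31250/2909907, sgn +1
4πI² = N·(3j₀)²·(3jₘ)² = 455625000/2133423721
I = -1·√(0.213565/4π) = -0.13036478

-0.130365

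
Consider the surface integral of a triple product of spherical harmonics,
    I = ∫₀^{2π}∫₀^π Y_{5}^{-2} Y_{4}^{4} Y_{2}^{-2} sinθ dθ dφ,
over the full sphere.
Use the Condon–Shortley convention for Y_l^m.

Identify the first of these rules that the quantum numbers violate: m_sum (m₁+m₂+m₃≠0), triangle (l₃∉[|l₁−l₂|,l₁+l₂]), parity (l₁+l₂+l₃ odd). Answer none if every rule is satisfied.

parity

m₁+m₂+m₃ = -2 + 4 − 2 = 0  ✓
triangle: |5−4|=1 ≤ l₃=2 ≤ 5+4=9  ✓
parity: l₁+l₂+l₃ = 11 is odd  ✗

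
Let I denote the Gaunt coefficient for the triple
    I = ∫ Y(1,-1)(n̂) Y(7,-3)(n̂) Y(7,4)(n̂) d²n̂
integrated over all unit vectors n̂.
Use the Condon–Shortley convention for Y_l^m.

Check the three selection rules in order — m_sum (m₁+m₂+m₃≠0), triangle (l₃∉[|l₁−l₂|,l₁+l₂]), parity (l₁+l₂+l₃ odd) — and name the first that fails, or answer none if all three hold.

parity

Σmᵢ = 0  ✓
l₃∈[|l₁−l₂|,l₁+l₂]=[6,8], have l₃=7  ✓
Σlᵢ = 15 ⇒ odd  ✗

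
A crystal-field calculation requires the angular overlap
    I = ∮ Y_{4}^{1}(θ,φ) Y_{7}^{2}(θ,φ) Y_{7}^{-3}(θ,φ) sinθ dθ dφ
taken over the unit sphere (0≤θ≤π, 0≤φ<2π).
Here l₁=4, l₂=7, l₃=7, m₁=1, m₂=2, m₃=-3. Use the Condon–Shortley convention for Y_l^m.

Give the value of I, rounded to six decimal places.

m-sum 0 ✓  L=18 even ✓  3≤7≤11 ✓
Π(2lᵢ+1) = 9×15×15 = 2025
triangle coeff Δ(4,7,7) = 1/58198140
Σ_t [0,4]: t=0:+1/17418240 t=1:−1/622080 t=2:+1/230400 t=3:−1/622080 t=4:+1/17418240 = 1/806400
(3j)²=2268/230945 [(4 7 7; 0 0 0)], sign=-1
Σ_t [0,3]: t=0:+1/52254720 t=1:−1/1935360 t=2:+1/725760 t=3:−1/2488320 = 5/10450944
(3j)²=31250/2909907 [(4 7 7; 1 2 -3)], sign=+1
⇒ 4πI² = 455625000/2133423721
I = (-1)√(455625000/2133423721/(4π)) = -0.13036478

-0.130365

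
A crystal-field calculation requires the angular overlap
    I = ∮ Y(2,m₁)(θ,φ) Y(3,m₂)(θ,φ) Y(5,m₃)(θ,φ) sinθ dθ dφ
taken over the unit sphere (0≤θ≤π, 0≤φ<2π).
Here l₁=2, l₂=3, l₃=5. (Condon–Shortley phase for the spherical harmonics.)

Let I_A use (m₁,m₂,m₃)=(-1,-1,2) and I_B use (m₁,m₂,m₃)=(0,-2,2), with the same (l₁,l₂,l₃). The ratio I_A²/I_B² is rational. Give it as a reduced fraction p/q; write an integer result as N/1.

5/3

Same 2,3,5: normalisation and zero-m 3j drop out of the ratio.
A: Δ: 0! 4! 6! / 11! → 1/2310; sum: t=0:+1/288 = 1/288; 3j²(2 3 5; -1 -1 2) = Δ·Π!·Σ² = 1/22  (sign -1)
B: Δ: 0! 4! 6! / 11! → 1/2310; sum: t=0:+1/480 = 1/480; 3j²(2 3 5; 0 -2 2) = Δ·Π!·Σ² = 3/110  (sign -1)
I_A²/I_B² = (1/22)/(3/110) = 5/3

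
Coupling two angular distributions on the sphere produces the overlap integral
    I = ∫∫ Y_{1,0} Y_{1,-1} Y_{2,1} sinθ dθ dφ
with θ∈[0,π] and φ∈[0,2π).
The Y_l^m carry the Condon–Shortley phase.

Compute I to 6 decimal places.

Checks pass: Σm=0; 4 even; l₃=2∈[0,2].
(2·1+1)(2·1+1)(2·2+1) = 45
Δ: 0! 2! 2! / 5! → 1/30
sum: t=0:+1/1 = 1/1
3j²(1 1 2; 0 0 0) = Δ·Π!·Σ² = 2/15  (sign +1)
sum: t=0:+1/2 = 1/2
3j²(1 1 2; 0 -1 1) = Δ·Π!·Σ² = 1/10  (sign -1)
combine: 4πI² = 45·2/15·1/10 = 3/5
take √, sign -1: I = -0.21850969

-0.218510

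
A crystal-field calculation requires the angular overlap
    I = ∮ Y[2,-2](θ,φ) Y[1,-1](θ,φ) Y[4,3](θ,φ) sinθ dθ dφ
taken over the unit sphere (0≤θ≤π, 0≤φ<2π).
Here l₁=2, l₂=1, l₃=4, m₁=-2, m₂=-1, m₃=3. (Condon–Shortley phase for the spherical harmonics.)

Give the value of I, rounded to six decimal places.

triangle: need 1≤l₃≤3, have 4; I=0

0.000000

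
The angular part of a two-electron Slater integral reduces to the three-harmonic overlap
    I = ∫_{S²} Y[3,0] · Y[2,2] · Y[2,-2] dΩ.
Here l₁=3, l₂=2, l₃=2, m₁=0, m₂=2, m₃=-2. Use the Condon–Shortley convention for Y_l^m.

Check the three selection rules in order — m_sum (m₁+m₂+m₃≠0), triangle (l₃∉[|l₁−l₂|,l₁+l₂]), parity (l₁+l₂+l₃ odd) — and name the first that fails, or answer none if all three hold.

parity

azimuthal sum: 0 + 2 − 2 = 0  ✓
1 ≤ 2 ≤ 5 (triangle on l)  ✓
L = 3 + 2 + 2 = 7 (odd)  ✗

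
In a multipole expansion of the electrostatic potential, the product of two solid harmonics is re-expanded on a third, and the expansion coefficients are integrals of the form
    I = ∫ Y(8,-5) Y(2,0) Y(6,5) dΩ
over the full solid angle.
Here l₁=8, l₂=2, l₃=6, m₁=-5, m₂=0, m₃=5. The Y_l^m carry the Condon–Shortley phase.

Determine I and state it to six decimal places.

-0.129814

Checks pass: Σm=0; 16 even; l₃=6∈[6,10].
(2·8+1)(2·2+1)(2·6+1) = 1105
Δ: 4! 12! 0! / 17! → 1/30940
sum: t=2:+1/2073600 = 1/2073600
3j²(8 2 6; 0 0 0) = Δ·Π!·Σ² = 28/1105  (sign +1)
sum: t=2:+1/159667200 = 1/159667200
3j²(8 2 6; -5 0 5) = Δ·Π!·Σ² = 9/1190  (sign -1)
combine: 4πI² = 1105·28/1105·9/1190 = 18/85
take √, sign -1: I = -0.12981410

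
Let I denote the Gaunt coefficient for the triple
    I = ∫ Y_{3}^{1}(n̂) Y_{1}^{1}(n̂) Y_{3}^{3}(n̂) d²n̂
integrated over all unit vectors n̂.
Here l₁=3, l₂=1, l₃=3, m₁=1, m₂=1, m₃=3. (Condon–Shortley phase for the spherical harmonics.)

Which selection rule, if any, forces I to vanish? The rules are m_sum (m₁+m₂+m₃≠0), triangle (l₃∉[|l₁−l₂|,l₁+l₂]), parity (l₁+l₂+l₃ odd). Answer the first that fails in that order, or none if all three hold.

m_sum

m₁+m₂+m₃ = 1 + 1 + 3 = 5  ✗
triangle: |3−1|=2 ≤ l₃=3 ≤ 3+1=4
parity: l₁+l₂+l₃ = 7 is odd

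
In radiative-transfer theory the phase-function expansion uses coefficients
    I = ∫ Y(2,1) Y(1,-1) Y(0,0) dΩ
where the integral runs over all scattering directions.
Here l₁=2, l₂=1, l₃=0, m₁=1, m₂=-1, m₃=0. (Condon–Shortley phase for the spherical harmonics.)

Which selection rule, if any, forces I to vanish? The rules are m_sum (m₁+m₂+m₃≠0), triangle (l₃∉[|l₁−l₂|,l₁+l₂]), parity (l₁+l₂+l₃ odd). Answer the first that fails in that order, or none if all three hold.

triangle

azimuthal sum: 1 − 1 + 0 = 0  ✓
1 ≤ 0 ≤ 3 (triangle on l)  ✗
L = 2 + 1 + 0 = 3 (odd)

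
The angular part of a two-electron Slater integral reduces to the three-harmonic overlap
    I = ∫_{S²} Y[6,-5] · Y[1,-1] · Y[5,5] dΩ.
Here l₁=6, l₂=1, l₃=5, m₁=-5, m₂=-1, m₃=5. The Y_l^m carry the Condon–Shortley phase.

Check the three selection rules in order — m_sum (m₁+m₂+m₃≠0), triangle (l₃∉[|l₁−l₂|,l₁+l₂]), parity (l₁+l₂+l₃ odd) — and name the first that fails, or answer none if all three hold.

Σmᵢ = -1  ✗
l₃∈[|l₁−l₂|,l₁+l₂]=[5,7], have l₃=5
Σlᵢ = 12 ⇒ even

m_sum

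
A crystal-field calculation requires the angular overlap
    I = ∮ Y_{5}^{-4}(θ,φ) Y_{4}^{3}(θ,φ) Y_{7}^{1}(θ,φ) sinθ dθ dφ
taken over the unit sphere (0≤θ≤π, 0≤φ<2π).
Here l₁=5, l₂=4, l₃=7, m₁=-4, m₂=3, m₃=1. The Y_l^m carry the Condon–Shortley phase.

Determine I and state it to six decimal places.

0.090705

Rules hold: Σm=0, L=16 even, 1≤7≤9.
N = 11·9·15 = 1485
Δ = 2!·8!·6!/17! = 1/6126120
Racah Σ t=0..2: t=0:+1/69120 t=1:−1/20736 t=2:+1/69120 = -1/51840
⇒ 3j(5 4 7; 0 0 0)² = 280/21879, sgn +1
Racah Σ t=1..2: t=1:−1/29030400 t=2:+1/1209600 = 23/29030400
⇒ 3j(5 4 7; -4 3 1)² = 529/97240, sgn +1
4πI² = N·(3j₀)²·(3jₘ)² = 55545/537251
I = +1·√(0.103387/4π) = 0.09070452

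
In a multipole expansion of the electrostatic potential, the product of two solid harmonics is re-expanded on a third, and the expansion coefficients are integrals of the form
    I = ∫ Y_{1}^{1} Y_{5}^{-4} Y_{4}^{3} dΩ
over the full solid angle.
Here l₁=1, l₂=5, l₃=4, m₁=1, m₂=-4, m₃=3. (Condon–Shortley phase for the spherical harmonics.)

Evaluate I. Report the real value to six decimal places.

Checks pass: Σm=0; 10 even; l₃=4∈[4,6].
(2·1+1)(2·5+1)(2·4+1) = 297
Δ: 2! 0! 8! / 11! → 1/495
sum: t=1:−1/576 = -1/576
3j²(1 5 4; 0 0 0) = Δ·Π!·Σ² = 5/99  (sign -1)
sum: t=0:+1/10080 = 1/10080
3j²(1 5 4; 1 -4 3) = Δ·Π!·Σ² = 4/55  (sign -1)
combine: 4πI² = 297·5/99·4/55 = 12/11
take √, sign +1: I = 0.29463840

0.294638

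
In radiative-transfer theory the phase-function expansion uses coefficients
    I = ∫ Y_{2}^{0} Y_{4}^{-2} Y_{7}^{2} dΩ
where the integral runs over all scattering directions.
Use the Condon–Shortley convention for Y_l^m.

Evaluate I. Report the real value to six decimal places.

0.000000

|2−4|≤7≤2+4 violated ⇒ I = 0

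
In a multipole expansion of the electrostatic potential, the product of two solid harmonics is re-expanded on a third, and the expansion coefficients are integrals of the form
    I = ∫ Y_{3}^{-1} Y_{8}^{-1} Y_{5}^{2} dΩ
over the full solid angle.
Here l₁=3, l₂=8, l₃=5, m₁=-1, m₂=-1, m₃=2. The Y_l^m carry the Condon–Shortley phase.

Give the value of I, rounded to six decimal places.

Rules hold: Σm=0, L=16 even, 5≤5≤11.
N = 7·17·11 = 1309
Δ = 6!·0!·10!/17! = 1/136136
Racah Σ t=3..3: t=3:−1/518400 = -1/518400
⇒ 3j(3 8 5; 0 0 0)² = 56/2431, sgn +1
Racah Σ t=4..4: t=4:+1/1451520 = 1/1451520
⇒ 3j(3 8 5; -1 -1 2)² = 45/4862, sgn -1
4πI² = N·(3j₀)²·(3jₘ)² = 8820/31603
I = -1·√(0.279087/4π) = -0.14902708

-0.149027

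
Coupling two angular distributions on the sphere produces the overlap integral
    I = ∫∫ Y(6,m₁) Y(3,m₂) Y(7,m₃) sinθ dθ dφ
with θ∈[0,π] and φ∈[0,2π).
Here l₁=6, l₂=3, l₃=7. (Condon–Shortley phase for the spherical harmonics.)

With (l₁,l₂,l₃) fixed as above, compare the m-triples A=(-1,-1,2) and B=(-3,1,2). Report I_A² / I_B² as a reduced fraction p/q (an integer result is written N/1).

l's match ⇒ only the (l;m) 3-j factors differ between A and B.
A: triangle coeff Δ(6,3,7) = 1/2042040; Σ_t [0,2]: t=0:+1/241920 t=1:−1/103680 t=2:+1/691200 = -59/14515200; (3j)²=3481/340340 [(6 3 7; -1 -1 2)], sign=+1
B: triangle coeff Δ(6,3,7) = 1/2042040; Σ_t [0,2]: t=0:+1/17418240 t=1:−1/483840 t=2:+1/241920 = 37/17418240; (3j)²=1369/136136 [(6 3 7; -3 1 2)], sign=-1
I_A²/I_B² = (3481/340340)/(1369/136136) = 6962/6845

6962/6845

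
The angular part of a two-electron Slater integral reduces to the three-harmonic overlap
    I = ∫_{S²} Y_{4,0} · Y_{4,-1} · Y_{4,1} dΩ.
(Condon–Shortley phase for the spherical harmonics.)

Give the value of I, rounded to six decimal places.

Rules hold: Σm=0, L=12 even, 0≤4≤8.
N = 9·9·9 = 729
Δ = 4!·4!·4!/13! = 1/450450
Racah Σ t=0..4: t=0:+1/13824 t=1:−1/216 t=2:+1/64 t=3:−1/216 t=4:+1/13824 = 5/768
⇒ 3j(4 4 4; 0 0 0)² = 18/1001, sgn +1
Racah Σ t=0..3: t=0:+1/3456 t=1:−1/144 t=2:+1/96 t=3:−1/864 = 1/384
⇒ 3j(4 4 4; 0 -1 1)² = 9/2002, sgn -1
4πI² = N·(3j₀)²·(3jₘ)² = 59049/1002001
I = -1·√(0.0589311/4π) = -0.06848055

-0.068481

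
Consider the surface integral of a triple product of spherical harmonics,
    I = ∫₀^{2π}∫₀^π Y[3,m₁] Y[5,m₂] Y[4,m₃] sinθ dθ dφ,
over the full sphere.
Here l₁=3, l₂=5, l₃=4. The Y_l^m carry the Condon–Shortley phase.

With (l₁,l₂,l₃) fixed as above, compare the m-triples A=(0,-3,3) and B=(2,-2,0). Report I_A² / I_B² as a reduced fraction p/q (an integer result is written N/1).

63/25

l's match ⇒ only the (l;m) 3-j factors differ between A and B.
A: triangle coeff Δ(3,5,4) = 1/180180; Σ_t [1,2]: t=1:−1/1440 t=2:+1/2880 = -1/2880; (3j)²=7/715 [(3 5 4; 0 -3 3)], sign=+1
B: triangle coeff Δ(3,5,4) = 1/180180; Σ_t [0,1]: t=0:+1/864 t=1:−1/576 = -1/1728; (3j)²=5/1287 [(3 5 4; 2 -2 0)], sign=-1
I_A²/I_B² = (7/715)/(5/1287) = 63/25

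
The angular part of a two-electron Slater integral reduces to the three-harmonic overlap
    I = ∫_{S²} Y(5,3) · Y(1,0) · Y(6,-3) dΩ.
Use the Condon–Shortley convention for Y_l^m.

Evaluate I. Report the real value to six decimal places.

Rules hold: Σm=0, L=12 even, 4≤6≤6.
N = 11·3·13 = 429
Δ = 0!·10!·2!/13! = 1/858
Racah Σ t=0..0: t=0:+1/14400 = 1/14400
⇒ 3j(5 1 6; 0 0 0)² = 6/143, sgn +1
Racah Σ t=0..0: t=0:+1/80640 = 1/80640
⇒ 3j(5 1 6; 3 0 -3)² = 9/286, sgn -1
4πI² = N·(3j₀)²·(3jₘ)² = 81/143
I = -1·√(0.566434/4π) = -0.21230956

-0.212310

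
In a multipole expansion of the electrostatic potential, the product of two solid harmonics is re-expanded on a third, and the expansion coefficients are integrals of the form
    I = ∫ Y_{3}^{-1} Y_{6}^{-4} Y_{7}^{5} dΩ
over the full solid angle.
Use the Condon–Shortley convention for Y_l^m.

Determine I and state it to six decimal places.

-0.082471

m-sum 0 ✓  L=16 even ✓  3≤7≤9 ✓
Π(2lᵢ+1) = 7×13×15 = 1365
triangle coeff Δ(3,6,7) = 1/2042040
Σ_t [0,2]: t=0:+1/207360 t=1:−1/57600 t=2:+1/207360 = -1/129600
(3j)²=168/12155 [(3 6 7; 0 0 0)], sign=+1
Σ_t [0,2]: t=0:+1/3870720 t=1:−1/2177280 t=2:+1/29030400 = -29/174182400
(3j)²=841/185640 [(3 6 7; -1 -4 5)], sign=-1
⇒ 4πI² = 17661/206635
I = (-1)√(17661/206635/(4π)) = -0.08247091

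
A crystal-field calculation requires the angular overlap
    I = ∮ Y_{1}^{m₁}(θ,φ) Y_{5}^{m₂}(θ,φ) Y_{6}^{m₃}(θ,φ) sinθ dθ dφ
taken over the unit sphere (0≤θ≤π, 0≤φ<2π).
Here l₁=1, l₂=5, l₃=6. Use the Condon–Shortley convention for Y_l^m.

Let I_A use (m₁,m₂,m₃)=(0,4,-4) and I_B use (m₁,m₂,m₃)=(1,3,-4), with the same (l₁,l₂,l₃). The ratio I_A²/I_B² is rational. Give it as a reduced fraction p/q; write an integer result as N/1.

4/9

Shared (l₁,l₂,l₃)=(1,5,6): N and (l;000)² cancel in I_A²/I_B².
A: Δ = 0!·2!·10!/13! = 1/858; Racah Σ t=0..0: t=0:+1/362880 = 1/362880; ⇒ 3j(1 5 6; 0 4 -4)² = 10/429, sgn +1
B: Δ = 0!·2!·10!/13! = 1/858; Racah Σ t=0..0: t=0:+1/161280 = 1/161280; ⇒ 3j(1 5 6; 1 3 -4)² = 15/286, sgn +1
I_A²/I_B² = (10/429)/(15/286) = 4/9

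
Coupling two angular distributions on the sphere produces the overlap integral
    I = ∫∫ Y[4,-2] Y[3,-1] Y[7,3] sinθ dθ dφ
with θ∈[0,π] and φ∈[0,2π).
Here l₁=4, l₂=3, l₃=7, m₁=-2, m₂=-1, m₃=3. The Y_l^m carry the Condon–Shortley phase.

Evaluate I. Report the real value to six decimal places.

m-sum 0 ✓  L=14 even ✓  1≤7≤7 ✓
Π(2lᵢ+1) = 9×7×15 = 945
triangle coeff Δ(4,3,7) = 1/45045
Σ_t [0,0]: t=0:+1/20736 = 1/20736
(3j)²=35/1287 [(4 3 7; 0 0 0)], sign=-1
Σ_t [0,0]: t=0:+1/69120 = 1/69120
(3j)²=4/143 [(4 3 7; -2 -1 3)], sign=+1
⇒ 4πI² = 14700/20449
I = (-1)√(14700/20449/(4π)) = -0.23917605

-0.239176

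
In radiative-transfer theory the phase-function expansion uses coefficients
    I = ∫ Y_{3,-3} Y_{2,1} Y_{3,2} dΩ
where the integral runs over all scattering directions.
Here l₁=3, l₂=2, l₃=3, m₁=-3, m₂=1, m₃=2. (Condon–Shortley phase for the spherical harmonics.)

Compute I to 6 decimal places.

m-sum 0 ✓  L=8 even ✓  1≤3≤5 ✓
Π(2lᵢ+1) = 7×5×7 = 245
triangle coeff Δ(3,2,3) = 1/3780
Σ_t [0,2]: t=0:+1/24 t=1:−1/4 t=2:+1/24 = -1/6
(3j)²=4/105 [(3 2 3; 0 0 0)], sign=+1
Σ_t [2,2]: t=2:+1/48 = 1/48
(3j)²=5/84 [(3 2 3; -3 1 2)], sign=-1
⇒ 4πI² = 5/9
I = (-1)√(5/9/(4π)) = -0.21026104

-0.210261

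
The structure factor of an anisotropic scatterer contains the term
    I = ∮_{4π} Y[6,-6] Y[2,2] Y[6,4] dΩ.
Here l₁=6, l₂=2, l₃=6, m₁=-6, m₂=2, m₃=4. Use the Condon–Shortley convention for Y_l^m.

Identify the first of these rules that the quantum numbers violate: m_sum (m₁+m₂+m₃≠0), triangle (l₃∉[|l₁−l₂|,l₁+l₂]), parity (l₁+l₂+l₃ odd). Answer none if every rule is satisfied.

Σmᵢ = 0  ✓
l₃∈[|l₁−l₂|,l₁+l₂]=[4,8], have l₃=6  ✓
Σlᵢ = 14 ⇒ even  ✓

none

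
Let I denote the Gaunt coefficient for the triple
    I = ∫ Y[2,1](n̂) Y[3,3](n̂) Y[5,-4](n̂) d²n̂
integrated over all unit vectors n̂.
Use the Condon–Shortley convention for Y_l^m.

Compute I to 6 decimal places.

0.219610

m-sum 0 ✓  L=10 even ✓  1≤5≤5 ✓
Π(2lᵢ+1) = 5×7×11 = 385
triangle coeff Δ(2,3,5) = 1/2310
Σ_t [0,0]: t=0:+1/144 = 1/144
(3j)²=10/231 [(2 3 5; 0 0 0)], sign=-1
Σ_t [0,0]: t=0:+1/4320 = 1/4320
(3j)²=2/55 [(2 3 5; 1 3 -4)], sign=-1
⇒ 4πI² = 20/33
I = (+1)√(20/33/(4π)) = 0.21961050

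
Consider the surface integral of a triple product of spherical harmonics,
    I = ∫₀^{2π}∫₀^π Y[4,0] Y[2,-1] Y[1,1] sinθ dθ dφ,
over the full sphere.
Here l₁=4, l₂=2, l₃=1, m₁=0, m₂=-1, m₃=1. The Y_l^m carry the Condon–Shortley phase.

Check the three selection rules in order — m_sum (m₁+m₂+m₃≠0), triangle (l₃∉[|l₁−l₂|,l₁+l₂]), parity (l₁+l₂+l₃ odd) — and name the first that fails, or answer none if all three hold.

Σmᵢ = 0  ✓
l₃∈[|l₁−l₂|,l₁+l₂]=[2,6], have l₃=1  ✗
Σlᵢ = 7 ⇒ odd

triangle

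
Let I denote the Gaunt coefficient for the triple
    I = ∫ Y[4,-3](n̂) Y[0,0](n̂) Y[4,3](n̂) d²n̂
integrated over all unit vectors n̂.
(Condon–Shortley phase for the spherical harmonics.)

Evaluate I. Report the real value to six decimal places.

-0.282095

Checks pass: Σm=0; 8 even; l₃=4∈[4,4].
(2·4+1)(2·0+1)(2·4+1) = 81
Δ: 0! 8! 0! / 9! → 1/9
sum: t=0:+1/576 = 1/576
3j²(4 0 4; 0 0 0) = Δ·Π!·Σ² = 1/9  (sign +1)
sum: t=0:+1/5040 = 1/5040
3j²(4 0 4; -3 0 3) = Δ·Π!·Σ² = 1/9  (sign -1)
combine: 4πI² = 81·1/9·1/9 = 1/1
take √, sign -1: I = -0.28209479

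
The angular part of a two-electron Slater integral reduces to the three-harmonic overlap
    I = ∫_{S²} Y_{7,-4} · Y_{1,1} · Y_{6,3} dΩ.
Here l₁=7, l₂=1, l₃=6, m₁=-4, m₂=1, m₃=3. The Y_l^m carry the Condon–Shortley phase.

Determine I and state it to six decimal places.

Checks pass: Σm=0; 14 even; l₃=6∈[6,8].
(2·7+1)(2·1+1)(2·6+1) = 585
Δ: 2! 12! 0! / 15! → 1/1365
sum: t=1:−1/518400 = -1/518400
3j²(7 1 6; 0 0 0) = Δ·Π!·Σ² = 7/195  (sign -1)
sum: t=2:+1/4354560 = 1/4354560
3j²(7 1 6; -4 1 3) = Δ·Π!·Σ² = 11/273  (sign -1)
combine: 4πI² = 585·7/195·11/273 = 11/13
take √, sign +1: I = 0.25948947

0.259489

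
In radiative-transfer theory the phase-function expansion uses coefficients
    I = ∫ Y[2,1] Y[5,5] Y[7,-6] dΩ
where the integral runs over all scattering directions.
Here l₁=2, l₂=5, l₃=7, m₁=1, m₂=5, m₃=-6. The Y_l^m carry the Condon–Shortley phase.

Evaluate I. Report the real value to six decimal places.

0.191646

m-sum 0 ✓  L=14 even ✓  3≤7≤7 ✓
Π(2lᵢ+1) = 5×11×15 = 825
triangle coeff Δ(2,5,7) = 1/15015
Σ_t [0,0]: t=0:+1/57600 = 1/57600
(3j)²=21/715 [(2 5 7; 0 0 0)], sign=-1
Σ_t [0,0]: t=0:+1/21772800 = 1/21772800
(3j)²=2/105 [(2 5 7; 1 5 -6)], sign=-1
⇒ 4πI² = 6/13
I = (+1)√(6/13/(4π)) = 0.19164567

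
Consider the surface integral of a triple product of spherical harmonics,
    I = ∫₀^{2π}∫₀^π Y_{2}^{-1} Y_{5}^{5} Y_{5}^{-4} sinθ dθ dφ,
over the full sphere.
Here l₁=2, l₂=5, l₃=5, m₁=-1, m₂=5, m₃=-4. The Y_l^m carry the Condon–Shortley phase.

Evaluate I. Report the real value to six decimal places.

-0.187924

Checks pass: Σm=0; 12 even; l₃=5∈[3,7].
(2·2+1)(2·5+1)(2·5+1) = 605
Δ: 2! 2! 8! / 13! → 1/38610
sum: t=0:+1/2880 t=1:−1/576 t=2:+1/2880 = -1/960
3j²(2 5 5; 0 0 0) = Δ·Π!·Σ² = 10/429  (sign +1)
sum: t=2:+1/80640 = 1/80640
3j²(2 5 5; -1 5 -4) = Δ·Π!·Σ² = 9/286  (sign -1)
combine: 4πI² = 605·10/429·9/286 = 75/169
take √, sign -1: I = -0.18792404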